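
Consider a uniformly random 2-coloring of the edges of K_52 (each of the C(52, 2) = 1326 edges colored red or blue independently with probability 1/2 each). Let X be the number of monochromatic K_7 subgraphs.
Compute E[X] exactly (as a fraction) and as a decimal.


Let X = Σ_S X_S over the C(52, 7) = 133784560 subsets S of size 7, where X_S = 1 if the K_7 on S is monochromatic.
For a fixed S, the K_7 on S has C(7, 2) = 21 edges. P[all 21 edges red] = (1/2)^21, and likewise for blue, so P[monochromatic] = 2·(1/2)^21 = 2^{1 − 21} = 1/1048576.
Summing: E[X] = C(52, 7) · 2^{1 − 21} = 133784560 · 1/1048576 = 8361535/65536.
Numerically: E[X] ≈ 127.58690.

E[X] = C(52,7)·2^(1−C(7,2)) = 8361535/65536 ≈ 127.58690.


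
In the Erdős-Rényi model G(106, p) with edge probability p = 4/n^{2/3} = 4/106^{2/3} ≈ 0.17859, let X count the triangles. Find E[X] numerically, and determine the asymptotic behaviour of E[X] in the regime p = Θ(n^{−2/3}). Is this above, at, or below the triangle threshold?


Number of potential triangles: C(106, 3) = 192920.
Each occurs with probability p³ ≈ (0.17859)³ ≈ 5.69597722e-03.
By linearity: E[X] = C(106, 3)·p³ ≈ 192920 · 5.69597722e-03 ≈ 1098.867925.
Since α = 2/3 < 1, p = c/n^{2/3} ≫ 1/n is above the triangle threshold p ~ 1/n. Asymptotically E[X] ~ (c³/6)·n^{3(1−α)} = (4³/6)·n^{1} → ∞; triangles are abundant w.h.p.

E[X] ≈ 1098.867925; in regime p = Θ(1/n^{2/3}) E[X] diverges (above the triangle threshold p ~ 1/n).


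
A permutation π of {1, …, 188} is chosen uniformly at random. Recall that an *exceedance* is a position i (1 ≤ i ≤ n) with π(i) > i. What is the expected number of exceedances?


Write X = Σ_{i=1}^{188} X_i, where X_i = 1_{π(i) > i}.
For each fixed i, π(i) is uniform over {1, …, 188} (marginal of a uniform permutation), so P[π(i) > i] = (n − i)/n. Summing: Σ_{i=1}^{188} (n − i)/n = (0 + 1 + … + 187)/188 = 188(188 − 1)/(2·188) = (188 − 1)/2.
Hence E[X] = Σ_{i=1}^{188} (188 − i)/188 = 187/2 ≈ 93.500.

E[X] = 187/2 = 93.500.


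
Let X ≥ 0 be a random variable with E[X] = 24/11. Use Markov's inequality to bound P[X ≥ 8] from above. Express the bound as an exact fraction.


μ = E[X] = 24/11, a = 8.
Markov: P[X ≥ 8] ≤ μ/a = (24/11)/8 = 3/11.
Numerically: ≈ 0.2727.
(Since a = 8 > μ = 2.1818, the bound 3/11 is < 1 and informative.)

P[X ≥ 8] ≤ 3/11 ≈ 0.2727.


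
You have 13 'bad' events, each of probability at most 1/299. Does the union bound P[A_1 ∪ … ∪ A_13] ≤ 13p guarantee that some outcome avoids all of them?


Union bound: P[∪_{i=1}^{13} A_i] ≤ Σ_i P[A_i] ≤ 13·p = 13·(1/299) = 1/23.
Numerically: 1/23 ≈ 0.04348.
Is 1/23 < 1? YES.
Since P[∪ A_i] ≤ 1/23 < 1, the complement has P[∩ A_i^c] ≥ 1 − 1/23 = 22/23 > 0, so some outcome avoids every A_i.

13·p = 1/23 ≈ 0.04348; existence CERTIFIED by the union bound.


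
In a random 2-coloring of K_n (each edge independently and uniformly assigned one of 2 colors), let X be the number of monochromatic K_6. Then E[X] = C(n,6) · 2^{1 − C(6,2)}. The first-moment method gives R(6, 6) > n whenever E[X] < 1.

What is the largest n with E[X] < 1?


We need C(n, 6) · 2^{1 − 15} < 1, i.e. C(n, 6) < 2^{15 − 1} = 16384.
Check values of n near the boundary:
  n = 13: C(13, 6) = 1716; 1716 < 16384? YES
  n = 14: C(14, 6) = 3003; 3003 < 16384? YES
  n = 15: C(15, 6) = 5005; 5005 < 16384? YES
  n = 16: C(16, 6) = 8008; 8008 < 16384? YES
  n = 17: C(17, 6) = 12376; 12376 < 16384? YES
  n = 18: C(18, 6) = 18564; 18564 < 16384? NO
  n = 19: C(19, 6) = 27132; 27132 < 16384? NO
  n = 20: C(20, 6) = 38760; 38760 < 16384? NO
The largest n with C(n, 6) < 16384 is n = 17 (where E[X] = 1547/2048 ≈ 0.755371). Hence R(6, 6) > 17, i.e. R(6, 6) ≥ 18.

Largest n = 17; hence R(6, 6) > 17.


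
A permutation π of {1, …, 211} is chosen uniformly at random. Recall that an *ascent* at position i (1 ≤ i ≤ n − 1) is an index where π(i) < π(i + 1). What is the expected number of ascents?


Write X = Σ X_I over i = 1, …, 210, with X_I the indicator of one ascent.
There are 210 indicators.
For each fixed i, the pair (π(i), π(i+1)) is a uniformly random ordered pair of distinct values from {1, …, 211}; by symmetry P[π(i) < π(i+1)] = 1/2.
By linearity: E[X] = 210 · (1/2) = (211 − 1) · (1/2) = 105 ≈ 105.000.

E[X] = 105 = 105.000.


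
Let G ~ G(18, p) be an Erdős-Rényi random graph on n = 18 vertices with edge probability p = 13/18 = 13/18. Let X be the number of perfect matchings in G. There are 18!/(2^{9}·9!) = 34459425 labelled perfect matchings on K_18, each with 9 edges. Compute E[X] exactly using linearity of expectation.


K_18 has 18!/(2^{9}·9!) = 34459425 labelled perfect matchings.
For each such perfect matching H, let X_H = 1 if all 9 edges of H are present in G. Then P[X_H = 1] = p^{9} = (13/18)^{9} = 10604499373/198359290368.
By linearity: E[X] = Σ_H E[X_H] = 34459425 · p^{9} = 34459425 · 10604499373/198359290368 = 4511419145758525/2448880128.
Numerically: E[X] ≈ 1.84e+06.

E[X] = 34459425 · (13/18)^{9} = 4511419145758525/2448880128 ≈ 1.84e+06.


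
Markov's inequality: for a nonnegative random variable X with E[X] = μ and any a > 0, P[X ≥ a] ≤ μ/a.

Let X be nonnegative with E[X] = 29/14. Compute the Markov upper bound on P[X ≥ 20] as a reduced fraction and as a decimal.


μ = E[X] = 29/14, a = 20.
Markov: P[X ≥ 20] ≤ μ/a = (29/14)/20 = 29/280.
Numerically: ≈ 0.10357.
(Since a = 20 > μ = 2.07143, the bound 29/280 is < 1 and informative.)

P[X ≥ 20] ≤ 29/280 ≈ 0.10357.


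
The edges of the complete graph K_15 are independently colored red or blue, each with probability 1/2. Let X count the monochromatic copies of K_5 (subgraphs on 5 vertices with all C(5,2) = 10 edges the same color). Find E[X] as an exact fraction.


Let X = Σ_S X_S over the C(15, 5) = 3003 subsets S of size 5, where X_S = 1 if the K_5 on S is monochromatic.
For a fixed S, the K_5 on S has C(5, 2) = 10 edges. P[all 10 edges red] = (1/2)^10, and likewise for blue, so P[monochromatic] = 2·(1/2)^10 = 2^{1 − 10} = 1/512.
By linearity: E[X] = C(15, 5) · 2^{1 − 10} = 3003 · 1/512 = 3003/512.
Numerically: E[X] ≈ 5.86523.

E[X] = C(15,5)·2^(1−C(5,2)) = 3003/512 ≈ 5.86523.


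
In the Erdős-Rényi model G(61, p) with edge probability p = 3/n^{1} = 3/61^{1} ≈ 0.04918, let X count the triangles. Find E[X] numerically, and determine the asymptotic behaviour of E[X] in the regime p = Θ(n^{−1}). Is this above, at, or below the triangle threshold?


Number of potential triangles: C(61, 3) = 35990.
Each occurs with probability p³ ≈ (0.04918)³ ≈ 1.1895269e-04.
By linearity: E[X] = C(61, 3)·p³ ≈ 35990 · 1.1895269e-04 ≈ 4.28111.
Here α = 1, so p = 3/n is exactly at the triangle threshold p ~ 1/n. Asymptotically E[X] → c³/6 = 3³/6 = 9/2 ≈ 4.50000, a bounded constant. In this regime the triangle count is asymptotically Poisson(c³/6).

E[X] ≈ 4.28111; in regime p = Θ(1/n^{1}) E[X] stays bounded (at the triangle threshold p ~ 1/n).


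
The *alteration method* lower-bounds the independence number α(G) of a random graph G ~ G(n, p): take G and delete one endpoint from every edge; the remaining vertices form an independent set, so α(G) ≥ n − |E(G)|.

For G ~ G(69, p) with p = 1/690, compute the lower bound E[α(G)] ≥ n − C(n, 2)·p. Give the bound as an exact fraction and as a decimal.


E[|E(G)|] = C(69, 2)·p = 2346 · (1/690) = 17/5.
E[α(G)] ≥ n − E[|E(G)|] = 69 − 17/5 = 328/5.
Numerically: ≈ 65.60000.
(This is only a lower bound; the true E[α(G)] may be larger.)

E[α(G)] ≥ 328/5 ≈ 65.60000.


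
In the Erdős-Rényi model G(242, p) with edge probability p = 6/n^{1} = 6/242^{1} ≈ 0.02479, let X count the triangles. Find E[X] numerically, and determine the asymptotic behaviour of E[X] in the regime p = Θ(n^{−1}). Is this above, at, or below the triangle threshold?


Number of potential triangles: C(242, 3) = 2332880.
Each occurs with probability p³ ≈ (0.02479)³ ≈ 1.524080e-05.
By linearity: E[X] = C(242, 3)·p³ ≈ 2332880 · 1.524080e-05 ≈ 35.5549.
Here α = 1, so p = 6/n is exactly at the triangle threshold p ~ 1/n. Asymptotically E[X] → c³/6 = 6³/6 = 36 ≈ 36.0000, a bounded constant. In this regime the triangle count is asymptotically Poisson(c³/6).

E[X] ≈ 35.5549; in regime p = Θ(1/n^{1}) E[X] stays bounded (at the triangle threshold p ~ 1/n).


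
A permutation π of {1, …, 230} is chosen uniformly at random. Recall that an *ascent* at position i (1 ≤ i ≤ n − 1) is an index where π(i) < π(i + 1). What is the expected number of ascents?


Write X = Σ X_I over i = 1, …, 229, with X_I the indicator of one ascent.
There are 229 indicators.
For each fixed i, the pair (π(i), π(i+1)) is a uniformly random ordered pair of distinct values from {1, …, 230}; by symmetry P[π(i) < π(i+1)] = 1/2.
By linearity: E[X] = 229 · (1/2) = (230 − 1) · (1/2) = 229/2 ≈ 114.50000.

E[X] = 229/2 = 114.50000.


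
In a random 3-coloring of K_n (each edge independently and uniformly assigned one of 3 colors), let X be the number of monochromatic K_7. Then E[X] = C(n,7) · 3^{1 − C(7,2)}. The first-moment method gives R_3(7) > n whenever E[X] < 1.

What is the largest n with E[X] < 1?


We need C(n, 7) · 3^{1 − 21} < 1, i.e. C(n, 7) < 3^{21 − 1} = 3486784401.
Check values of n near the boundary:
  n = 75: C(75, 7) = 1984829850; 1984829850 < 3486784401? YES
  n = 76: C(76, 7) = 2186189400; 2186189400 < 3486784401? YES
  n = 77: C(77, 7) = 2404808340; 2404808340 < 3486784401? YES
  n = 78: C(78, 7) = 2641902120; 2641902120 < 3486784401? YES
  n = 79: C(79, 7) = 2898753715; 2898753715 < 3486784401? YES
  n = 80: C(80, 7) = 3176716400; 3176716400 < 3486784401? YES
  n = 81: C(81, 7) = 3477216600; 3477216600 < 3486784401? YES
  n = 82: C(82, 7) = 3801756816; 3801756816 < 3486784401? NO
  n = 83: C(83, 7) = 4151918628; 4151918628 < 3486784401? NO
  n = 84: C(84, 7) = 4529365776; 4529365776 < 3486784401? NO
The largest n with C(n, 7) < 3486784401 is n = 81 (where E[X] = 42928600/43046721 ≈ 0.9973). Hence R_3(7) > 81, i.e. R_3(7) ≥ 82.

Largest n = 81; hence R_3(7) > 81.


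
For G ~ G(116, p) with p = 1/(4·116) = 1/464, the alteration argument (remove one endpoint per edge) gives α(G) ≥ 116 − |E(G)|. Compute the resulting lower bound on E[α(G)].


E[|E(G)|] = C(116, 2)·p = 6670 · (1/464) = 115/8.
E[α(G)] ≥ n − E[|E(G)|] = 116 − 115/8 = 813/8.
Numerically: ≈ 101.6250.
(This is only a lower bound; the true E[α(G)] may be larger.)

E[α(G)] ≥ 813/8 ≈ 101.6250.


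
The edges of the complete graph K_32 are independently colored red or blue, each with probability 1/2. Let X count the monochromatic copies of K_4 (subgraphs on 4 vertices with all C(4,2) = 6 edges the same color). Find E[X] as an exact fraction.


Let X = Σ_S X_S over the C(32, 4) = 35960 subsets S of size 4, where X_S = 1 if the K_4 on S is monochromatic.
For a fixed S, the K_4 on S has C(4, 2) = 6 edges. P[all 6 edges red] = (1/2)^6, and likewise for blue, so P[monochromatic] = 2·(1/2)^6 = 2^{1 − 6} = 1/32.
By linearity: E[X] = C(32, 4) · 2^{1 − 6} = 35960 · 1/32 = 4495/4.
Numerically: E[X] ≈ 1123.750000.

E[X] = C(32,4)·2^(1−C(4,2)) = 4495/4 ≈ 1123.750000.


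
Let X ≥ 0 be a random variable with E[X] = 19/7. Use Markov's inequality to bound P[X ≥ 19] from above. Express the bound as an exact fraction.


μ = E[X] = 19/7, a = 19.
Markov: P[X ≥ 19] ≤ μ/a = (19/7)/19 = 1/7.
Numerically: ≈ 0.14286.
(Since a = 19 > μ = 2.71429, the bound 1/7 is < 1 and informative.)

P[X ≥ 19] ≤ 1/7 ≈ 0.14286.


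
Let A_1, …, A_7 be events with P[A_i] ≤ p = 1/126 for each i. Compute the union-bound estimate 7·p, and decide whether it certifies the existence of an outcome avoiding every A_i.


Union bound: P[∪_{i=1}^{7} A_i] ≤ Σ_i P[A_i] ≤ 7·p = 7·(1/126) = 1/18.
Numerically: 1/18 ≈ 0.05556.
Is 1/18 < 1? YES.
Since P[∪ A_i] ≤ 1/18 < 1, the complement has P[∩ A_i^c] ≥ 1 − 1/18 = 17/18 > 0, so some outcome avoids every A_i.

7·p = 1/18 ≈ 0.05556; existence CERTIFIED by the union bound.


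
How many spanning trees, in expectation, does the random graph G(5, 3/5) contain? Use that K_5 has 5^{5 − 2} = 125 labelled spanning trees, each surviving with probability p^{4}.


K_5 has 5^{5 − 2} = 125 labelled spanning trees.
For each such spanning tree H, let X_H = 1 if all 4 edges of H are present in G. Then P[X_H = 1] = p^{4} = (3/5)^{4} = 81/625.
Summing the indicators: E[X] = Σ_H E[X_H] = 125 · p^{4} = 125 · 81/625 = 81/5.
Numerically: E[X] ≈ 16.2.

E[X] = 125 · (3/5)^{4} = 81/5 ≈ 16.2.


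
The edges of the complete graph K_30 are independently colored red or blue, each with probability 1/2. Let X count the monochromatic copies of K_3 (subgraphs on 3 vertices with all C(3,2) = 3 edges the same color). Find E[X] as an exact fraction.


Let X = Σ_S X_S over the C(30, 3) = 4060 subsets S of size 3, where X_S = 1 if the K_3 on S is monochromatic.
For a fixed S, the K_3 on S has C(3, 2) = 3 edges. P[all 3 edges red] = (1/2)^3, and likewise for blue, so P[monochromatic] = 2·(1/2)^3 = 2^{1 − 3} = 1/4.
By linearity: E[X] = C(30, 3) · 2^{1 − 3} = 4060 · 1/4 = 1015.
Numerically: E[X] ≈ 1015.000.

E[X] = C(30,3)·2^(1−C(3,2)) = 1015 ≈ 1015.000.


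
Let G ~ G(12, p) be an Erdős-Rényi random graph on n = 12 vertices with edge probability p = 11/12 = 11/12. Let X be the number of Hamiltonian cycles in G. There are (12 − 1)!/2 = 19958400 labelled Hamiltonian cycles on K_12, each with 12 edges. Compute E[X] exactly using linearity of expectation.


K_12 has (12 − 1)!/2 = 19958400 labelled Hamiltonian cycles.
For each such Hamiltonian cycle H, let X_H = 1 if all 12 edges of H are present in G. Then P[X_H = 1] = p^{12} = (11/12)^{12} = 3138428376721/8916100448256.
By linearity of expectation: E[X] = Σ_H E[X_H] = 19958400 · p^{12} = 19958400 · 3138428376721/8916100448256 = 6041474625187925/859963392.
Numerically: E[X] ≈ 7.03e+06.

E[X] = 19958400 · (11/12)^{12} = 6041474625187925/859963392 ≈ 7.03e+06.


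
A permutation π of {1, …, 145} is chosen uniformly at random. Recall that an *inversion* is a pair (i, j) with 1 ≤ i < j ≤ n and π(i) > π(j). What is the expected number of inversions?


Write X = Σ X_I over the C(145, 2) = 10440 pairs i < j, with X_I the indicator of one inversion.
There are 10440 indicators.
For each fixed pair i < j, the values π(i) and π(j) are two distinct elements of {1, …, 145} in uniformly random order; by symmetry P[π(i) > π(j)] = 1/2.
By linearity: E[X] = 10440 · (1/2) = C(145, 2) · (1/2) = 10440/2 = 5220 ≈ 5220.000000.

E[X] = 5220 = 5220.000000.


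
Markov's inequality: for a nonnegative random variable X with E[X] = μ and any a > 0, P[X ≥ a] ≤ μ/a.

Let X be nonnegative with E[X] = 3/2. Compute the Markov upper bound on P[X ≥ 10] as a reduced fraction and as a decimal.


μ = E[X] = 3/2, a = 10.
Markov: P[X ≥ 10] ≤ μ/a = (3/2)/10 = 3/20.
Numerically: ≈ 0.150000.
(Since a = 10 > μ = 1.500000, the bound 3/20 is < 1 and informative.)

P[X ≥ 10] ≤ 3/20 ≈ 0.150000.


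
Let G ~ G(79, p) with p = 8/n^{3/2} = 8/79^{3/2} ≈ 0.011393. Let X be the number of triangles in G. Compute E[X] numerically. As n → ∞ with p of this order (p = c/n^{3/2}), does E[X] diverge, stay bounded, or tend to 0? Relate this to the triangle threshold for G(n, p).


Number of potential triangles: C(79, 3) = 79079.
Each occurs with probability p³ ≈ (0.011393)³ ≈ 1.4789315e-06.
By linearity: E[X] = C(79, 3)·p³ ≈ 79079 · 1.4789315e-06 ≈ 0.11695.
Since α = 3/2 > 1, p = c/n^{3/2} = o(1/n) is below the triangle threshold p ~ 1/n. Asymptotically E[X] ~ (c³/6)·n^{3(1−α)} = (8³/6)·n^{-1.5} → 0, so by Markov's inequality G has no triangles w.h.p.

E[X] ≈ 0.11695; in regime p = Θ(1/n^{3/2}) E[X] tends to 0 (below the triangle threshold p ~ 1/n).


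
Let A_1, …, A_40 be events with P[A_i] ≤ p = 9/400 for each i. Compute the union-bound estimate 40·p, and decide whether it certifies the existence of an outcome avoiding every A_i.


Union bound: P[∪_{i=1}^{40} A_i] ≤ Σ_i P[A_i] ≤ 40·p = 40·(9/400) = 9/10.
Numerically: 9/10 ≈ 0.900.
Is 9/10 < 1? YES.
Since P[∪ A_i] ≤ 9/10 < 1, the complement has P[∩ A_i^c] ≥ 1 − 9/10 = 1/10 > 0, so some outcome avoids every A_i.

40·p = 9/10 ≈ 0.900; existence CERTIFIED by the union bound.


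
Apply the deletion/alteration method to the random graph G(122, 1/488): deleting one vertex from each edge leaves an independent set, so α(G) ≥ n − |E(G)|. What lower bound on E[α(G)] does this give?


E[|E(G)|] = C(122, 2)·p = 7381 · (1/488) = 121/8.
E[α(G)] ≥ n − E[|E(G)|] = 122 − 121/8 = 855/8.
Numerically: ≈ 106.8750.
(This is only a lower bound; the true E[α(G)] may be larger.)

E[α(G)] ≥ 855/8 ≈ 106.8750.


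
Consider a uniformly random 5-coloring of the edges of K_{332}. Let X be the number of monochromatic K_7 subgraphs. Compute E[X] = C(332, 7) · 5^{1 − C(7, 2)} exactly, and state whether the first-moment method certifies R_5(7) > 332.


E[X] = C(332, 7) · 5^{1 − 21} = 82772214646616 · 5^{−20} = 82772214646616/95367431640625.
As a reduced fraction: E[X] = 82772214646616/95367431640625 ≈ 0.86793.
Is E[X] < 1? YES.
Since E[X] < 1, there exists a 5-coloring of K_{332} with no monochromatic K_7; hence R_5(7) > 332.

E[X] = 82772214646616/95367431640625 ≈ 0.86793; E[X] < 1, so R_5(7) > 332.


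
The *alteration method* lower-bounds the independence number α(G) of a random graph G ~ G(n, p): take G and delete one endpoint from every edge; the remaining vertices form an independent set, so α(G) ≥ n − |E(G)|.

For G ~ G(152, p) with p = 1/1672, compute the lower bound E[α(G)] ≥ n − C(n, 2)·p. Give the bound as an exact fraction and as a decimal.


E[|E(G)|] = C(152, 2)·p = 11476 · (1/1672) = 151/22.
E[α(G)] ≥ n − E[|E(G)|] = 152 − 151/22 = 3193/22.
Numerically: ≈ 145.1364.
(This is only a lower bound; the true E[α(G)] may be larger.)

E[α(G)] ≥ 3193/22 ≈ 145.1364.


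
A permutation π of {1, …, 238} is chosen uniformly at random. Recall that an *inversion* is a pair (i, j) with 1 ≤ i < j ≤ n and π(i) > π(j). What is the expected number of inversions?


Write X = Σ X_I over the C(238, 2) = 28203 pairs i < j, with X_I the indicator of one inversion.
There are 28203 indicators.
For each fixed pair i < j, the values π(i) and π(j) are two distinct elements of {1, …, 238} in uniformly random order; by symmetry P[π(i) > π(j)] = 1/2.
By linearity: E[X] = 28203 · (1/2) = C(238, 2) · (1/2) = 28203/2 = 28203/2 ≈ 14101.500.

E[X] = 28203/2 = 14101.500.


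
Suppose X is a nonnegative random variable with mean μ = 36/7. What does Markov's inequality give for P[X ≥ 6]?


μ = E[X] = 36/7, a = 6.
Markov: P[X ≥ 6] ≤ μ/a = (36/7)/6 = 6/7.
Numerically: ≈ 0.85714.
(Since a = 6 > μ = 5.14286, the bound 6/7 is < 1 and informative.)

P[X ≥ 6] ≤ 6/7 ≈ 0.85714.


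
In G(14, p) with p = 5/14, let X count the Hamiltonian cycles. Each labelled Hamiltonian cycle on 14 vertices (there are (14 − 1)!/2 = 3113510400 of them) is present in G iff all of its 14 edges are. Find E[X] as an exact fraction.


K_14 has (14 − 1)!/2 = 3113510400 labelled Hamiltonian cycles.
For each such Hamiltonian cycle H, let X_H = 1 if all 14 edges of H are present in G. Then P[X_H = 1] = p^{14} = (5/14)^{14} = 6103515625/11112006825558016.
By linearity of expectation: E[X] = Σ_H E[X_H] = 3113510400 · p^{14} = 3113510400 · 6103515625/11112006825558016 = 5302276611328125/3100448333024.
Numerically: E[X] ≈ 1710.16.

E[X] = 3113510400 · (5/14)^{14} = 5302276611328125/3100448333024 ≈ 1710.16.


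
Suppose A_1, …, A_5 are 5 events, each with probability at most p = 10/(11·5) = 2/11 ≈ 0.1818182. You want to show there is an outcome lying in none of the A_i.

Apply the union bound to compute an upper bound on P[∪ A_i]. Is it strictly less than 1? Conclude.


Union bound: P[∪_{i=1}^{5} A_i] ≤ Σ_i P[A_i] ≤ 5·p = 5·(2/11) = 10/11.
Numerically: 10/11 ≈ 0.9090909.
Is 10/11 < 1? YES.
Since P[∪ A_i] ≤ 10/11 < 1, the complement has P[∩ A_i^c] ≥ 1 − 10/11 = 1/11 > 0, so some outcome avoids every A_i.

5·p = 10/11 ≈ 0.9090909; existence CERTIFIED by the union bound.


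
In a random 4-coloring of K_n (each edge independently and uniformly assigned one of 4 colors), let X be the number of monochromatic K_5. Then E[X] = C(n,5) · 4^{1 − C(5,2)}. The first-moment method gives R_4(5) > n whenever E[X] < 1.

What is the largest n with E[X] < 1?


We need C(n, 5) · 4^{1 − 10} < 1, i.e. C(n, 5) < 4^{10 − 1} = 262144.
Check values of n near the boundary:
  n = 31: C(31, 5) = 169911; 169911 < 262144? YES
  n = 32: C(32, 5) = 201376; 201376 < 262144? YES
  n = 33: C(33, 5) = 237336; 237336 < 262144? YES
  n = 34: C(34, 5) = 278256; 278256 < 262144? NO
The largest n with C(n, 5) < 262144 is n = 33 (where E[X] = 29667/32768 ≈ 0.905365). Hence R_4(5) > 33, i.e. R_4(5) ≥ 34.

Largest n = 33; hence R_4(5) > 33.


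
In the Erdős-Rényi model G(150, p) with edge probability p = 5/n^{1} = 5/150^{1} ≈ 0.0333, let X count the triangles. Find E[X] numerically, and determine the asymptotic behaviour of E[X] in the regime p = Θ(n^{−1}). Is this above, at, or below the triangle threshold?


Number of potential triangles: C(150, 3) = 551300.
Each occurs with probability p³ ≈ (0.0333)³ ≈ 3.70370e-05.
By linearity: E[X] = C(150, 3)·p³ ≈ 551300 · 3.70370e-05 ≈ 20.419.
Here α = 1, so p = 5/n is exactly at the triangle threshold p ~ 1/n. Asymptotically E[X] → c³/6 = 5³/6 = 125/6 ≈ 20.833, a bounded constant. In this regime the triangle count is asymptotically Poisson(c³/6).

E[X] ≈ 20.419; in regime p = Θ(1/n^{1}) E[X] stays bounded (at the triangle threshold p ~ 1/n).


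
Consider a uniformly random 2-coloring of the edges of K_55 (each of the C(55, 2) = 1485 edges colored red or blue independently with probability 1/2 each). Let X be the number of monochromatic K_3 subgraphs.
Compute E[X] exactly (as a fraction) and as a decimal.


Let X = Σ_S X_S over the C(55, 3) = 26235 subsets S of size 3, where X_S = 1 if the K_3 on S is monochromatic.
For a fixed S, the K_3 on S has C(3, 2) = 3 edges. P[all 3 edges red] = (1/2)^3, and likewise for blue, so P[monochromatic] = 2·(1/2)^3 = 2^{1 − 3} = 1/4.
By linearity of expectation: E[X] = C(55, 3) · 2^{1 − 3} = 26235 · 1/4 = 26235/4.
Numerically: E[X] ≈ 6558.75000.

E[X] = C(55,3)·2^(1−C(3,2)) = 26235/4 ≈ 6558.75000.


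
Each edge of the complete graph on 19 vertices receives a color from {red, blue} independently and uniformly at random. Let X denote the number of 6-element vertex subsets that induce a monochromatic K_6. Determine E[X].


Let X = Σ_S X_S over the C(19, 6) = 27132 subsets S of size 6, where X_S = 1 if the K_6 on S is monochromatic.
For a fixed S, the K_6 on S has C(6, 2) = 15 edges. P[all 15 edges red] = (1/2)^15, and likewise for blue, so P[monochromatic] = 2·(1/2)^15 = 2^{1 − 15} = 1/16384.
Summing: E[X] = C(19, 6) · 2^{1 − 15} = 27132 · 1/16384 = 6783/4096.
Numerically: E[X] ≈ 1.656.

E[X] = C(19,6)·2^(1−C(6,2)) = 6783/4096 ≈ 1.656.


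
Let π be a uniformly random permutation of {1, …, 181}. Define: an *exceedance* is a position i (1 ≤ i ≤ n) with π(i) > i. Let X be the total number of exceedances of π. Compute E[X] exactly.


Write X = Σ_{i=1}^{181} X_i, where X_i = 1_{π(i) > i}.
For each fixed i, π(i) is uniform over {1, …, 181} (marginal of a uniform permutation), so P[π(i) > i] = (n − i)/n. Summing: Σ_{i=1}^{181} (n − i)/n = (0 + 1 + … + 180)/181 = 181(181 − 1)/(2·181) = (181 − 1)/2.
Hence E[X] = Σ_{i=1}^{181} (181 − i)/181 = 90 ≈ 90.000000.

E[X] = 90 = 90.000000.


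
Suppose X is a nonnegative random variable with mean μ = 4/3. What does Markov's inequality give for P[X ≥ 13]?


μ = E[X] = 4/3, a = 13.
Markov: P[X ≥ 13] ≤ μ/a = (4/3)/13 = 4/39.
Numerically: ≈ 0.10256.
(Since a = 13 > μ = 1.33333, the bound 4/39 is < 1 and informative.)

P[X ≥ 13] ≤ 4/39 ≈ 0.10256.


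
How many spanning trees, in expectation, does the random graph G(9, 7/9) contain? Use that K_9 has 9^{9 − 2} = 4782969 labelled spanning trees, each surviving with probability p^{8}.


K_9 has 9^{9 − 2} = 4782969 labelled spanning trees.
For each such spanning tree H, let X_H = 1 if all 8 edges of H are present in G. Then P[X_H = 1] = p^{8} = (7/9)^{8} = 5764801/43046721.
By linearity of expectation: E[X] = Σ_H E[X_H] = 4782969 · p^{8} = 4782969 · 5764801/43046721 = 5764801/9.
Numerically: E[X] ≈ 6.4053e+05.

E[X] = 4782969 · (7/9)^{8} = 5764801/9 ≈ 6.4053e+05.


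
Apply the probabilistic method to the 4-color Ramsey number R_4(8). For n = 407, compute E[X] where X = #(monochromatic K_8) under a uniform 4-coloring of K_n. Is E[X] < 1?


E[X] = C(407, 8) · 4^{1 − 28} = 17424959239309050 · 4^{−27} = 17424959239309050/18014398509481984.
As a reduced fraction: E[X] = 8712479619654525/9007199254740992 ≈ 0.967.
Is E[X] < 1? YES.
Since E[X] < 1, there exists a 4-coloring of K_{407} with no monochromatic K_8; hence R_4(8) > 407.

E[X] = 8712479619654525/9007199254740992 ≈ 0.967; E[X] < 1, so R_4(8) > 407.


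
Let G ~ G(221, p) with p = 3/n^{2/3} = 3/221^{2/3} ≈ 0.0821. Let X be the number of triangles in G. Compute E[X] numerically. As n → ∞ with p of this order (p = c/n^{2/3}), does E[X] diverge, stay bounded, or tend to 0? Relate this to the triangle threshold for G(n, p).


Number of potential triangles: C(221, 3) = 1774630.
Each occurs with probability p³ ≈ (0.0821)³ ≈ 5.52814e-04.
By linearity: E[X] = C(221, 3)·p³ ≈ 1774630 · 5.52814e-04 ≈ 981.041.
Since α = 2/3 < 1, p = c/n^{2/3} ≫ 1/n is above the triangle threshold p ~ 1/n. Asymptotically E[X] ~ (c³/6)·n^{3(1−α)} = (3³/6)·n^{1} → ∞; triangles are abundant w.h.p.

E[X] ≈ 981.041; in regime p = Θ(1/n^{2/3}) E[X] diverges (above the triangle threshold p ~ 1/n).


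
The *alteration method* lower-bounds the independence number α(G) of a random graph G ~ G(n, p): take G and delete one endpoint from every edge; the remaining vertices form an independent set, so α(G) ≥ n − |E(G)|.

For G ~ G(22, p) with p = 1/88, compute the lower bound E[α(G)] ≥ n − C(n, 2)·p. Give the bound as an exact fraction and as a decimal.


E[|E(G)|] = C(22, 2)·p = 231 · (1/88) = 21/8.
E[α(G)] ≥ n − E[|E(G)|] = 22 − 21/8 = 155/8.
Numerically: ≈ 19.375.
(This is only a lower bound; the true E[α(G)] may be larger.)

E[α(G)] ≥ 155/8 ≈ 19.375.


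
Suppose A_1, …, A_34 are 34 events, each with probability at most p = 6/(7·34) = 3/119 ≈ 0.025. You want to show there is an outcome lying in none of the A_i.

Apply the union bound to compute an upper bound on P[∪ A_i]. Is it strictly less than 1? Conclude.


Union bound: P[∪_{i=1}^{34} A_i] ≤ Σ_i P[A_i] ≤ 34·p = 34·(3/119) = 6/7.
Numerically: 6/7 ≈ 0.857.
Is 6/7 < 1? YES.
Since P[∪ A_i] ≤ 6/7 < 1, the complement has P[∩ A_i^c] ≥ 1 − 6/7 = 1/7 > 0, so some outcome avoids every A_i.

34·p = 6/7 ≈ 0.857; existence CERTIFIED by the union bound.


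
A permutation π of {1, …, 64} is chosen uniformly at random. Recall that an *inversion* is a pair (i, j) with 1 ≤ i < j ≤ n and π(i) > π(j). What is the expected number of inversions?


Write X = Σ X_I over the C(64, 2) = 2016 pairs i < j, with X_I the indicator of one inversion.
There are 2016 indicators.
For each fixed pair i < j, the values π(i) and π(j) are two distinct elements of {1, …, 64} in uniformly random order; by symmetry P[π(i) > π(j)] = 1/2.
By linearity: E[X] = 2016 · (1/2) = C(64, 2) · (1/2) = 2016/2 = 1008 ≈ 1008.0000.

E[X] = 1008 = 1008.0000.


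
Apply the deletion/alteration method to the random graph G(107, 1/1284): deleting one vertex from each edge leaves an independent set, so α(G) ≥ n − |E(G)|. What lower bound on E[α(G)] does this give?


E[|E(G)|] = C(107, 2)·p = 5671 · (1/1284) = 53/12.
E[α(G)] ≥ n − E[|E(G)|] = 107 − 53/12 = 1231/12.
Numerically: ≈ 102.583.
(This is only a lower bound; the true E[α(G)] may be larger.)

E[α(G)] ≥ 1231/12 ≈ 102.583.


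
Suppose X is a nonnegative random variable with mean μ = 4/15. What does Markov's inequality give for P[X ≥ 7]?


μ = E[X] = 4/15, a = 7.
Markov: P[X ≥ 7] ≤ μ/a = (4/15)/7 = 4/105.
Numerically: ≈ 0.038.
(Since a = 7 > μ = 0.267, the bound 4/105 is < 1 and informative.)

P[X ≥ 7] ≤ 4/105 ≈ 0.038.


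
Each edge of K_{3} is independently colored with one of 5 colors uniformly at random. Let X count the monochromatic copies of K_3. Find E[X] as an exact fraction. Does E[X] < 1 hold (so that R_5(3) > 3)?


E[X] = C(3, 3) · 5^{1 − 3} = 1 · 5^{−2} = 1/25.
As a reduced fraction: E[X] = 1/25 ≈ 0.040.
Is E[X] < 1? YES.
Since E[X] < 1, there exists a 5-coloring of K_{3} with no monochromatic K_3; hence R_5(3) > 3.

E[X] = 1/25 ≈ 0.040; E[X] < 1, so R_5(3) > 3.


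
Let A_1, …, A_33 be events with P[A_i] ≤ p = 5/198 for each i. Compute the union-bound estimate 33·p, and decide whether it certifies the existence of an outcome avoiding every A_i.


Union bound: P[∪_{i=1}^{33} A_i] ≤ Σ_i P[A_i] ≤ 33·p = 33·(5/198) = 5/6.
Numerically: 5/6 ≈ 0.833333.
Is 5/6 < 1? YES.
Since P[∪ A_i] ≤ 5/6 < 1, the complement has P[∩ A_i^c] ≥ 1 − 5/6 = 1/6 > 0, so some outcome avoids every A_i.

33·p = 5/6 ≈ 0.833333; existence CERTIFIED by the union bound.


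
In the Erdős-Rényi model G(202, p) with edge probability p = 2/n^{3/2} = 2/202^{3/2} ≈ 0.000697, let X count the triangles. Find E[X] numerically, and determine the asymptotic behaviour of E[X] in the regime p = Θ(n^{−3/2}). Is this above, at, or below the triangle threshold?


Number of potential triangles: C(202, 3) = 1353400.
Each occurs with probability p³ ≈ (0.000697)³ ≈ 3.38072e-10.
By linearity: E[X] = C(202, 3)·p³ ≈ 1353400 · 3.38072e-10 ≈ 0.000.
Since α = 3/2 > 1, p = c/n^{3/2} = o(1/n) is below the triangle threshold p ~ 1/n. Asymptotically E[X] ~ (c³/6)·n^{3(1−α)} = (2³/6)·n^{-1.5} → 0, so by Markov's inequality G has no triangles w.h.p.

E[X] ≈ 0.000; in regime p = Θ(1/n^{3/2}) E[X] tends to 0 (below the triangle threshold p ~ 1/n).


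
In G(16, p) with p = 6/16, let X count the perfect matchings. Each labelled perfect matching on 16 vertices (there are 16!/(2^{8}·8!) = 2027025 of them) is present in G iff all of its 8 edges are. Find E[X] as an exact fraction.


K_16 has 16!/(2^{8}·8!) = 2027025 labelled perfect matchings.
For each such perfect matching H, let X_H = 1 if all 8 edges of H are present in G. Then P[X_H = 1] = p^{8} = (3/8)^{8} = 6561/16777216.
By linearity of expectation: E[X] = Σ_H E[X_H] = 2027025 · p^{8} = 2027025 · 6561/16777216 = 13299311025/16777216.
Numerically: E[X] ≈ 792.7.

E[X] = 2027025 · (3/8)^{8} = 13299311025/16777216 ≈ 792.7.


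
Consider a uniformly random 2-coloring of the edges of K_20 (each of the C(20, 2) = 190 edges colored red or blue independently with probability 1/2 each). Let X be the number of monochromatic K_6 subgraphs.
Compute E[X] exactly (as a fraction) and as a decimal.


Let X = Σ_S X_S over the C(20, 6) = 38760 subsets S of size 6, where X_S = 1 if the K_6 on S is monochromatic.
For a fixed S, the K_6 on S has C(6, 2) = 15 edges. P[all 15 edges red] = (1/2)^15, and likewise for blue, so P[monochromatic] = 2·(1/2)^15 = 2^{1 − 15} = 1/16384.
Summing: E[X] = C(20, 6) · 2^{1 − 15} = 38760 · 1/16384 = 4845/2048.
Numerically: E[X] ≈ 2.3657.

E[X] = C(20,6)·2^(1−C(6,2)) = 4845/2048 ≈ 2.3657.


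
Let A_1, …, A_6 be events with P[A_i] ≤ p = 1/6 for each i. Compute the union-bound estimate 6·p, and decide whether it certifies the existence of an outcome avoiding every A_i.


Union bound: P[∪_{i=1}^{6} A_i] ≤ Σ_i P[A_i] ≤ 6·p = 6·(1/6) = 1.
Numerically: 1 ≈ 1.0000000.
Is 1 < 1? NO.
Since the bound 1 is ≥ 1, the union bound is uninformative here; it does NOT by itself certify existence.

6·p = 1 ≈ 1.0000000; existence NOT certified by the union bound.


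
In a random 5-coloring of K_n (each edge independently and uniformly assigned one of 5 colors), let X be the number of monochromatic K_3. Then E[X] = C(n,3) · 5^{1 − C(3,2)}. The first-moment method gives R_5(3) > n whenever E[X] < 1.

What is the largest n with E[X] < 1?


We need C(n, 3) · 5^{1 − 3} < 1, i.e. C(n, 3) < 5^{3 − 1} = 25.
Check values of n near the boundary:
  n = 3: C(3, 3) = 1; 1 < 25? YES
  n = 4: C(4, 3) = 4; 4 < 25? YES
  n = 5: C(5, 3) = 10; 10 < 25? YES
  n = 6: C(6, 3) = 20; 20 < 25? YES
  n = 7: C(7, 3) = 35; 35 < 25? NO
  n = 8: C(8, 3) = 56; 56 < 25? NO
The largest n with C(n, 3) < 25 is n = 6 (where E[X] = 4/5 ≈ 0.800). Hence R_5(3) > 6, i.e. R_5(3) ≥ 7.

Largest n = 6; hence R_5(3) > 6.


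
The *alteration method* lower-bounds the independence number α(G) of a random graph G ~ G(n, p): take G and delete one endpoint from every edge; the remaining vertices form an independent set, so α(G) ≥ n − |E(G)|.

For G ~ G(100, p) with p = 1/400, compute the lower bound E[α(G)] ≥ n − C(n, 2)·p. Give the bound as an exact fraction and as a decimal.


E[|E(G)|] = C(100, 2)·p = 4950 · (1/400) = 99/8.
E[α(G)] ≥ n − E[|E(G)|] = 100 − 99/8 = 701/8.
Numerically: ≈ 87.625000.
(This is only a lower bound; the true E[α(G)] may be larger.)

E[α(G)] ≥ 701/8 ≈ 87.625000.


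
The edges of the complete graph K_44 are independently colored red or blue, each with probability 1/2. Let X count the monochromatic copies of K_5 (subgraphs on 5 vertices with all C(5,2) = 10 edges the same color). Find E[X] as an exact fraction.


Let X = Σ_S X_S over the C(44, 5) = 1086008 subsets S of size 5, where X_S = 1 if the K_5 on S is monochromatic.
For a fixed S, the K_5 on S has C(5, 2) = 10 edges. P[all 10 edges red] = (1/2)^10, and likewise for blue, so P[monochromatic] = 2·(1/2)^10 = 2^{1 − 10} = 1/512.
By linearity of expectation: E[X] = C(44, 5) · 2^{1 − 10} = 1086008 · 1/512 = 135751/64.
Numerically: E[X] ≈ 2121.109375.

E[X] = C(44,5)·2^(1−C(5,2)) = 135751/64 ≈ 2121.109375.


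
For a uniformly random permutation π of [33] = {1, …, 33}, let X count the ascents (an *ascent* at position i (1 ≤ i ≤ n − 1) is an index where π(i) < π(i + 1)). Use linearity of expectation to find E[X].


Write X = Σ X_I over i = 1, …, 32, with X_I the indicator of one ascent.
There are 32 indicators.
For each fixed i, the pair (π(i), π(i+1)) is a uniformly random ordered pair of distinct values from {1, …, 33}; by symmetry P[π(i) < π(i+1)] = 1/2.
By linearity: E[X] = 32 · (1/2) = (33 − 1) · (1/2) = 16 ≈ 16.00000.

E[X] = 16 = 16.00000.


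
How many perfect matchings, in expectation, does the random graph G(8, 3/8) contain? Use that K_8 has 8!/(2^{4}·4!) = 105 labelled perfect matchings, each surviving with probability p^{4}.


K_8 has 8!/(2^{4}·4!) = 105 labelled perfect matchings.
For each such perfect matching H, let X_H = 1 if all 4 edges of H are present in G. Then P[X_H = 1] = p^{4} = (3/8)^{4} = 81/4096.
By linearity of expectation: E[X] = Σ_H E[X_H] = 105 · p^{4} = 105 · 81/4096 = 8505/4096.
Numerically: E[X] ≈ 2.08.

E[X] = 105 · (3/8)^{4} = 8505/4096 ≈ 2.08.


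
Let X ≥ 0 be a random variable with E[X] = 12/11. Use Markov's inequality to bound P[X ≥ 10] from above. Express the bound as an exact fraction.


μ = E[X] = 12/11, a = 10.
Markov: P[X ≥ 10] ≤ μ/a = (12/11)/10 = 6/55.
Numerically: ≈ 0.1091.
(Since a = 10 > μ = 1.0909, the bound 6/55 is < 1 and informative.)

P[X ≥ 10] ≤ 6/55 ≈ 0.1091.


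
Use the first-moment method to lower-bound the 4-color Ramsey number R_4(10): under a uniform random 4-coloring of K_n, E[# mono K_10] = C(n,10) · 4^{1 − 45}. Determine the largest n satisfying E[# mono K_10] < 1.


We need C(n, 10) · 4^{1 − 45} < 1, i.e. C(n, 10) < 4^{45 − 1} = 309485009821345068724781056.
Check values of n near the boundary:
  n = 2017: C(2017, 10) = 300324964434452596180990448; 300324964434452596180990448 < 309485009821345068724781056? YES
  n = 2018: C(2018, 10) = 301820606687612220663963508; 301820606687612220663963508 < 309485009821345068724781056? YES
  n = 2019: C(2019, 10) = 303322949179835278009229628; 303322949179835278009229628 < 309485009821345068724781056? YES
  n = 2020: C(2020, 10) = 304832018578739931133653656; 304832018578739931133653656 < 309485009821345068724781056? YES
  n = 2021: C(2021, 10) = 306347841644770462864800616; 306347841644770462864800616 < 309485009821345068724781056? YES
  n = 2022: C(2022, 10) = 307870445231474093395937796; 307870445231474093395937796 < 309485009821345068724781056? YES
  n = 2023: C(2023, 10) = 309399856285778485315440716; 309399856285778485315440716 < 309485009821345068724781056? YES
  n = 2024: C(2024, 10) = 310936101848269937576192656; 310936101848269937576192656 < 309485009821345068724781056? NO
The largest n with C(n, 10) < 309485009821345068724781056 is n = 2023 (where E[X] = 77349964071444621328860179/77371252455336267181195264 ≈ 0.99972). Hence R_4(10) > 2023, i.e. R_4(10) ≥ 2024.

Largest n = 2023; hence R_4(10) > 2023.


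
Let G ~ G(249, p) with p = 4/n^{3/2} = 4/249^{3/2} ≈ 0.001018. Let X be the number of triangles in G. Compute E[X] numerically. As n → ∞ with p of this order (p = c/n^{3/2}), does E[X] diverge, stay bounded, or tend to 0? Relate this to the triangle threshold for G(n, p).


Number of potential triangles: C(249, 3) = 2542124.
Each occurs with probability p³ ≈ (0.001018)³ ≈ 1.055074e-09.
By linearity: E[X] = C(249, 3)·p³ ≈ 2542124 · 1.055074e-09 ≈ 0.0027.
Since α = 3/2 > 1, p = c/n^{3/2} = o(1/n) is below the triangle threshold p ~ 1/n. Asymptotically E[X] ~ (c³/6)·n^{3(1−α)} = (4³/6)·n^{-1.5} → 0, so by Markov's inequality G has no triangles w.h.p.

E[X] ≈ 0.0027; in regime p = Θ(1/n^{3/2}) E[X] tends to 0 (below the triangle threshold p ~ 1/n).


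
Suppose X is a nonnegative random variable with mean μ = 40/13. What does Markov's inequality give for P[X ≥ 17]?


μ = E[X] = 40/13, a = 17.
Markov: P[X ≥ 17] ≤ μ/a = (40/13)/17 = 40/221.
Numerically: ≈ 0.180995.
(Since a = 17 > μ = 3.076923, the bound 40/221 is < 1 and informative.)

P[X ≥ 17] ≤ 40/221 ≈ 0.180995.


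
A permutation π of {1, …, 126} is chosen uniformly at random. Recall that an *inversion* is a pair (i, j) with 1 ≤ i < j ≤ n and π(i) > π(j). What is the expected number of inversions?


Write X = Σ X_I over the C(126, 2) = 7875 pairs i < j, with X_I the indicator of one inversion.
There are 7875 indicators.
For each fixed pair i < j, the values π(i) and π(j) are two distinct elements of {1, …, 126} in uniformly random order; by symmetry P[π(i) > π(j)] = 1/2.
By linearity: E[X] = 7875 · (1/2) = C(126, 2) · (1/2) = 7875/2 = 7875/2 ≈ 3937.5000.

E[X] = 7875/2 = 3937.5000.


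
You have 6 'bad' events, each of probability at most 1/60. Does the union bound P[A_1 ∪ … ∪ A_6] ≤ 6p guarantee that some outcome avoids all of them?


Union bound: P[∪_{i=1}^{6} A_i] ≤ Σ_i P[A_i] ≤ 6·p = 6·(1/60) = 1/10.
Numerically: 1/10 ≈ 0.100.
Is 1/10 < 1? YES.
Since P[∪ A_i] ≤ 1/10 < 1, the complement has P[∩ A_i^c] ≥ 1 − 1/10 = 9/10 > 0, so some outcome avoids every A_i.

6·p = 1/10 ≈ 0.100; existence CERTIFIED by the union bound.


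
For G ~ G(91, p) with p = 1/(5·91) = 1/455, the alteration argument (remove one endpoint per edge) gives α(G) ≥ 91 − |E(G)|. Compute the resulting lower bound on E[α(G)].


E[|E(G)|] = C(91, 2)·p = 4095 · (1/455) = 9.
E[α(G)] ≥ n − E[|E(G)|] = 91 − 9 = 82.
Numerically: ≈ 82.00000.
(This is only a lower bound; the true E[α(G)] may be larger.)

E[α(G)] ≥ 82 ≈ 82.00000.


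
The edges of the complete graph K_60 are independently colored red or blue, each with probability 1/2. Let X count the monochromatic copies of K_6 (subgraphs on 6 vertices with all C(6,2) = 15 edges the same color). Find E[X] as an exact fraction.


Let X = Σ_S X_S over the C(60, 6) = 50063860 subsets S of size 6, where X_S = 1 if the K_6 on S is monochromatic.
For a fixed S, the K_6 on S has C(6, 2) = 15 edges. P[all 15 edges red] = (1/2)^15, and likewise for blue, so P[monochromatic] = 2·(1/2)^15 = 2^{1 − 15} = 1/16384.
By linearity of expectation: E[X] = C(60, 6) · 2^{1 − 15} = 50063860 · 1/16384 = 12515965/4096.
Numerically: E[X] ≈ 3055.6555.

E[X] = C(60,6)·2^(1−C(6,2)) = 12515965/4096 ≈ 3055.6555.
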